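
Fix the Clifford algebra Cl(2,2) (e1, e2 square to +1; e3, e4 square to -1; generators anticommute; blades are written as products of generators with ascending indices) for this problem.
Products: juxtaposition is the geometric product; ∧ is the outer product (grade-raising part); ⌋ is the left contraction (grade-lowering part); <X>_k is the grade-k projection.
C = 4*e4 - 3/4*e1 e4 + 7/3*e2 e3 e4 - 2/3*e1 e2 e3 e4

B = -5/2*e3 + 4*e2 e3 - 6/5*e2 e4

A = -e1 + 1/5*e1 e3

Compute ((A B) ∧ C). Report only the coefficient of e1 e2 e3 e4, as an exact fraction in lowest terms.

step 1: 1/2*e1 + 4/5*e1 e2 + 5/2*e1 e3 - 4*e1 e2 e3 + 6/5*e1 e2 e4 + 6/25*e1 e2 e3 e4
step 2: 2*e1 e4 + 16/5*e1 e2 e4 + 10*e1 e3 e4 - 89/6*e1 e2 e3 e4
Answer: -89/6


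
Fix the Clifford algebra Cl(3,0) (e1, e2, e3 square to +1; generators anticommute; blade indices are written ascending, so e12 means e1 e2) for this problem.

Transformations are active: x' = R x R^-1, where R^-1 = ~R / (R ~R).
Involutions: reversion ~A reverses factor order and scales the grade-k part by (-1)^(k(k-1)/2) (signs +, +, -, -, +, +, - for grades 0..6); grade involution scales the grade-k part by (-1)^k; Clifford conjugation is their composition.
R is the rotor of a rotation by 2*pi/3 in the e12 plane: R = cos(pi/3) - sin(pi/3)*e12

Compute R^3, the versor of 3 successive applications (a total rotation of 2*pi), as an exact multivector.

Because a rotor carries half the rotation angle, composing 3 copies of this e12-plane rotor multiplies the phase: 3*(pi/3) = pi, hence R^3 = cos(pi) - sin(pi)*e12.
cos(pi) = -1 and sin(pi) = 0, so R^3 = -1. The total rotation 2*pi is 1 full turn, so every vector returns to itself, yet the rotor is -1, on the OTHER sheet of the double cover (an odd number of 2*pi turns).
Answer: -1


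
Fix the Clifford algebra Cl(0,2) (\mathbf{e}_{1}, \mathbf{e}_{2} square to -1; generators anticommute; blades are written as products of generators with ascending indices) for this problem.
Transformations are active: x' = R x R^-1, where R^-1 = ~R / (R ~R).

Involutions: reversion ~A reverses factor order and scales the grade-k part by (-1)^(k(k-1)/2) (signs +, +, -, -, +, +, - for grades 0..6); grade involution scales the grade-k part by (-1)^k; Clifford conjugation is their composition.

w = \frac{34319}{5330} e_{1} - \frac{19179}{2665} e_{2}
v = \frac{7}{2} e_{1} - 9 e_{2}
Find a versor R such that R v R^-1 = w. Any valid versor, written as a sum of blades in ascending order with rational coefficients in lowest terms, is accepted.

Sketch: the shared square -\frac{373}{4} makes R = v + w = \frac{26487}{2665} e_{1} - \frac{43164}{2665} e_{2} the natural versor; its sandwich fixes that direction, negates (v - w)/2, and sends v to w.
Answer: \frac{26487}{2665} e_{1} - \frac{43164}{2665} e_{2}


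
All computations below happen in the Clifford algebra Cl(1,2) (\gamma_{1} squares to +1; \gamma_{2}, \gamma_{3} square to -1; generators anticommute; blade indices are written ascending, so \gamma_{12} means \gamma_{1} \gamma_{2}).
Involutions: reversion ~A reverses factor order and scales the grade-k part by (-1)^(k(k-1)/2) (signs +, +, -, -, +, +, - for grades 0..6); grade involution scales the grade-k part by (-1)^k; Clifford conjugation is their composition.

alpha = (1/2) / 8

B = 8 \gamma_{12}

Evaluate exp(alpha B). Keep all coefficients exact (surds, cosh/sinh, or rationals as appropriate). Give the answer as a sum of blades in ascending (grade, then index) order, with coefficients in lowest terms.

B^2 = (8)^2*(\gamma_{12})^2 = 64*(+1) = 64 (a basis 2-blade squares to minus the product of its generators' squares).
B^2 = 64 — the series telescopes hyperbolically here: l = 8, alpha*l = \frac{1}{2}, so exp(alpha B) = cosh(\frac{1}{2}) + (sinh(\frac{1}{2})/8)*B = \cosh{\left(\frac{1}{2} \right)} + (\frac{\sinh{\left(\frac{1}{2} \right)}}{8})*B.
Answer: \cosh{\left(\frac{1}{2} \right)} + \sinh{\left(\frac{1}{2} \right)} \gamma_{12}


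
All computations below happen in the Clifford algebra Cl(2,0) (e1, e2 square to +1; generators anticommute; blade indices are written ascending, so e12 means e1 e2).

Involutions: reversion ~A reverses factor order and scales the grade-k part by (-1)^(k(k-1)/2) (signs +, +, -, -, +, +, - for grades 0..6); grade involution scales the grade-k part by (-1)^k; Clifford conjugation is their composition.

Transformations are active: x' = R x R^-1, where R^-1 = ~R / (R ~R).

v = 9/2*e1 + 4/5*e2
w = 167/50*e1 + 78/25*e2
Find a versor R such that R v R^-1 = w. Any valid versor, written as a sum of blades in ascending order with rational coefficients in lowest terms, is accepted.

Construction: equal norms (both 2089/100) license R = v + w = 196/25*e1 + 98/25*e2 — nothing changes along that direction, while (v - w)/2 changes sign, so v maps onto w.
Answer: 196/25*e1 + 98/25*e2


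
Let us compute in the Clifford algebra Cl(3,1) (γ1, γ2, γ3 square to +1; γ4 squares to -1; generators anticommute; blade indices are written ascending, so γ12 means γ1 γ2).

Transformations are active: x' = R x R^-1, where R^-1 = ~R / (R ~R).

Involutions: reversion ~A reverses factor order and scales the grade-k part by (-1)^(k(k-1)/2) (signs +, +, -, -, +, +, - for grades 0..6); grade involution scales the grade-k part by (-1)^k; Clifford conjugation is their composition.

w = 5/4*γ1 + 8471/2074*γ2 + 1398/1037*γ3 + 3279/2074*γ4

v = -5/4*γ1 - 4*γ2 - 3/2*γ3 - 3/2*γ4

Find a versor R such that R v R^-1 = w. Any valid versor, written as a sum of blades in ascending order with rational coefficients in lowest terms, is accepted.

The midline construction: v and w both square to 281/16, so reflecting in their sum 175/2074*γ2 - 315/2074*γ3 + 84/1037*γ4 exchanges them.
Answer: 175/2074*γ2 - 315/2074*γ3 + 84/1037*γ4


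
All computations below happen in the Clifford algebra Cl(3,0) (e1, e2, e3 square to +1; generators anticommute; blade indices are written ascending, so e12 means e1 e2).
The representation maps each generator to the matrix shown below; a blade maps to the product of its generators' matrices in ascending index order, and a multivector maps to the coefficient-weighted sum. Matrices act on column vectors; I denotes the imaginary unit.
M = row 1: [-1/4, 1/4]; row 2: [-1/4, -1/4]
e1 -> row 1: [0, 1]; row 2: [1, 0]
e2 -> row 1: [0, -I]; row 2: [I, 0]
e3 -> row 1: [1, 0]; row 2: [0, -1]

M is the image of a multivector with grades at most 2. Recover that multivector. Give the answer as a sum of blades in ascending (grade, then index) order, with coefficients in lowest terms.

Method: 1, rho(e1), rho(e2), rho(e3) form a trace-orthogonal basis of the 2x2 complex matrices (tr(X Y) = 2 if X = Y, else 0), so M = m0*1 + m1*rho(e1) + m2*rho(e2) + m3*rho(e3) with m0 = tr(M)/2 = -1/4, m1 = tr(M rho(e1))/2 = 0, m2 = tr(M rho(e2))/2 = I/4, m3 = tr(M rho(e3))/2 = 0.
Multiplying table entries, the bivector images are rho(e12) = I*rho(e3), rho(e13) = -I*rho(e2), rho(e23) = I*rho(e1); with real blade coefficients the real parts of m0..m3 are the coefficients of 1, e1, e2, e3 and the imaginary parts give the bivectors (e23: Im m1, e13: -Im m2, e12: Im m3).
Answer: -1/4 - 1/4*e13


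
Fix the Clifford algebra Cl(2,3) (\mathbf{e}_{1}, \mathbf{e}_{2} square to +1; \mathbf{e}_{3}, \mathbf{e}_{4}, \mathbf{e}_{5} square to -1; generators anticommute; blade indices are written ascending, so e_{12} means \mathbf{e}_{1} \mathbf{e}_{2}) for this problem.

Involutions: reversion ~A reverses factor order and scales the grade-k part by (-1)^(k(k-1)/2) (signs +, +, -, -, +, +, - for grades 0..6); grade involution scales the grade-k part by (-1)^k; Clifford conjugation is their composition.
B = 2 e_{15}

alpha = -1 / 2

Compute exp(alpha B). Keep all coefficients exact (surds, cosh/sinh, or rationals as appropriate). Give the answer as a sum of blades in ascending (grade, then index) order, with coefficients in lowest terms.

B^2 = (2)^2*(e_{15})^2 = 4*(+1) = 4 (a basis 2-blade squares to minus the product of its generators' squares).
B^2 = 4 — hyperbolic case — the even/odd split gives cosh and sinh: l = 2, alpha*l = -1, so exp(alpha B) = cosh(-1) + (sinh(-1)/2)*B = \cosh{\left(1 \right)} + (- \frac{\sinh{\left(1 \right)}}{2})*B.
Answer: \cosh{\left(1 \right)} - \sinh{\left(1 \right)} e_{15}


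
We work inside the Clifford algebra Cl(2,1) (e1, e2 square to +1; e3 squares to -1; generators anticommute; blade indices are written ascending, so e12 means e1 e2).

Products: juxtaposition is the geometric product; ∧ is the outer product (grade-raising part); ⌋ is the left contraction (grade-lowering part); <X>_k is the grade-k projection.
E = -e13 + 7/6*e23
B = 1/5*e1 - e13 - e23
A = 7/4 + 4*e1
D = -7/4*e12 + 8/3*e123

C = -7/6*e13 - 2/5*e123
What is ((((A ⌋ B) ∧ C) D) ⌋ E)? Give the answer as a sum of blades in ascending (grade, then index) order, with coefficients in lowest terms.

step 1: 4/5 + 7/20*e1 - 4*e3 - 7/4*e13 - 7/4*e23
step 2: -14/15*e13 - 8/25*e123
step 3: -64/75 + 112/45*e2 - 14/25*e3 + 49/30*e23
step 4: 343/180 + 14/25*e1 - 49/75*e2 + 392/135*e3 + 64/75*e13 - 224/225*e23
Answer: 343/180 + 14/25*e1 - 49/75*e2 + 392/135*e3 + 64/75*e13 - 224/225*e23


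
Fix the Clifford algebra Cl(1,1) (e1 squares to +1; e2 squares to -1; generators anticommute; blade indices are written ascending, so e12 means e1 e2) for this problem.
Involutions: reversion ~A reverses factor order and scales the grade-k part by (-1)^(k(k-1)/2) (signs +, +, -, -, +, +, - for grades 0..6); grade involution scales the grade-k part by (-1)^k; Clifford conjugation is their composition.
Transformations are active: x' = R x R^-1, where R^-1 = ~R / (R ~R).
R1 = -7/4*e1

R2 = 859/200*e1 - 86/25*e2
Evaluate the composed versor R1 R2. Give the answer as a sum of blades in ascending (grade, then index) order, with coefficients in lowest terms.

Distribute over the terms of R1 (each basis-blade product reordered to ascending indices, repeated generators contracted through their squares):
(-7/4*e1) R2 = -6013/800 + 301/50*e12
Answer: -6013/800 + 301/50*e12


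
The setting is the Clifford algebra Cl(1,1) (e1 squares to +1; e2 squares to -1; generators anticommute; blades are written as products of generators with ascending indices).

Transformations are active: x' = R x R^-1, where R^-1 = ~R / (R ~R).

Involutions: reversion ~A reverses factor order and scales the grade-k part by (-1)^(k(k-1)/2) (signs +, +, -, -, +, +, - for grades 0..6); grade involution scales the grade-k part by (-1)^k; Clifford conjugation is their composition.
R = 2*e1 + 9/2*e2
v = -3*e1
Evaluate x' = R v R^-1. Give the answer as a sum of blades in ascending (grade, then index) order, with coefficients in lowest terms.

~R = 2*e1 + 9/2*e2, and R ~R = -65/4, so R^-1 = ~R / (-65/4).
R v = -6 + 27/2*e1 e2
Answer: 291/65*e1 + 216/65*e2


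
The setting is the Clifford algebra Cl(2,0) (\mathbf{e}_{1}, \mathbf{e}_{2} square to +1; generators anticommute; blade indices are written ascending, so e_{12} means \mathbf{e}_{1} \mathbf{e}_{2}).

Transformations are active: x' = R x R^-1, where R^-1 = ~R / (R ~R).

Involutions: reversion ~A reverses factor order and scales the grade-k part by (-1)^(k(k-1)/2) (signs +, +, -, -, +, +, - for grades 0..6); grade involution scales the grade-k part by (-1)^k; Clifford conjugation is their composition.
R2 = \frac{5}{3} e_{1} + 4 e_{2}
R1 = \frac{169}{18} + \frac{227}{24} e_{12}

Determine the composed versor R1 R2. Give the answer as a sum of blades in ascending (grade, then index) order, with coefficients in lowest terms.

Distribute over the terms of R1 (each basis-blade product reordered to ascending indices, repeated generators contracted through their squares):
(\frac{169}{18}) R2 = \frac{845}{54} e_{1} + \frac{338}{9} e_{2}
(\frac{227}{24} e_{12}) R2 = \frac{227}{6} e_{1} - \frac{1135}{72} e_{2}
Summing the partial products and collecting blades:
Answer: \frac{1444}{27} e_{1} + \frac{523}{24} e_{2}


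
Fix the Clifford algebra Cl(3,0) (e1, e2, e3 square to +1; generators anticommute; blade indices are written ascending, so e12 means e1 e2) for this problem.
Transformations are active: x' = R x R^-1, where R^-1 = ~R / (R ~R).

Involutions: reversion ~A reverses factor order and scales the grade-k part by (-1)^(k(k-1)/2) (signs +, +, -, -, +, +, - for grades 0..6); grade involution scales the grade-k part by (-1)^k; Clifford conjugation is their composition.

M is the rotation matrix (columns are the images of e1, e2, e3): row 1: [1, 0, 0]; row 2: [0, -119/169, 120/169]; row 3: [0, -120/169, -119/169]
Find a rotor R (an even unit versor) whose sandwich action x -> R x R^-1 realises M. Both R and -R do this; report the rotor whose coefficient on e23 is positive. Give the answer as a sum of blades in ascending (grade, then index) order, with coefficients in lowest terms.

Method: write R = a + b12*e12 + b13*e13 + b23*e23 with a^2 + b12^2 + b13^2 + b23^2 = 1 (so R^-1 = ~R). Expanding the columns R e_j ~R gives tr M = 4a^2 - 1 and, from the antisymmetric part, M21 - M12 = -4a*b12, M13 - M31 = 4a*b13, M32 - M23 = -4a*b23.
Here tr M = -69/169, so a^2 = (1 + tr M)/4 = 25/169 and a = ±5/13. Taking a = 5/13: M21 - M12 = 0, M13 - M31 = 0, M32 - M23 = -240/169, giving b12 = 0, b13 = 0, b23 = 12/13, i.e. R = 5/13 + 12/13*e23.
Its e23 coefficient is already positive.
Answer: 5/13 + 12/13*e23. Recall the cover is two-to-one: with M of trace -69/169, both preimages act alike, and the stated e23 sign chooses the sheet.


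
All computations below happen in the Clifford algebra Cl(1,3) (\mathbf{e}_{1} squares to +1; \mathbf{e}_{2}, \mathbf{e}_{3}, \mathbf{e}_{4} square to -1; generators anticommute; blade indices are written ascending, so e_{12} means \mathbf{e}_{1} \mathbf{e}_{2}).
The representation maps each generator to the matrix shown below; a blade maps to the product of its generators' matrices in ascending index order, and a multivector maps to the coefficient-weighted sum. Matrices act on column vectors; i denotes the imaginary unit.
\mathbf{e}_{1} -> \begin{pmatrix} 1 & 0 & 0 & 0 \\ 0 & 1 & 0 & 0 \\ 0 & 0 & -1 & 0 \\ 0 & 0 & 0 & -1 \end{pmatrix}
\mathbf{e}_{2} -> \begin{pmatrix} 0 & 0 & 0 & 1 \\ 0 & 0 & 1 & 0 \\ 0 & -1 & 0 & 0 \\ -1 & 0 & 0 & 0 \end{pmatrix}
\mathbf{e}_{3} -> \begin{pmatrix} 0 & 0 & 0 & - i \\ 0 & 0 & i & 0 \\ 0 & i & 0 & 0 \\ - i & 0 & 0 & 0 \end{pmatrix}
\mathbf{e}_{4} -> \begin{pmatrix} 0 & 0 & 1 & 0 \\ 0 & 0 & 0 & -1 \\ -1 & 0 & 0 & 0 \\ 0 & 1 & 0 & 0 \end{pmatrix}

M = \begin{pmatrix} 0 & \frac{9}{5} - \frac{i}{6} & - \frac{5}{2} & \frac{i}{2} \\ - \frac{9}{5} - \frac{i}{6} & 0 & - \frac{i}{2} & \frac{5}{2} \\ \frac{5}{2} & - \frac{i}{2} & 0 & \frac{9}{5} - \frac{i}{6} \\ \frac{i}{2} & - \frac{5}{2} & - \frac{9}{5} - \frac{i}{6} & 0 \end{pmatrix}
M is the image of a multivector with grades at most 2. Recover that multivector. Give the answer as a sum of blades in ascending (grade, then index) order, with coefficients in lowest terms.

Method: the blade images are trace-orthogonal — tr(rho(e_A) rho(e_B)^-1) = 4 if A = B and 0 otherwise — and rho(e_A)^-1 = (e_A)^2 * rho(e_A) with (e_A)^2 = +1 or -1, so the coefficient of e_A in the preimage is (e_A)^2 * tr(M rho(e_A))/4.
Nonzero projections over blades of grade <= 2: e_{3}: (e_{3})^2 = -1, tr(M rho(e_{3})) = 2, coefficient -\frac{1}{2}; e_{4}: (e_{4})^2 = -1, tr(M rho(e_{4})) = 10, coefficient -\frac{5}{2}; e_{24}: (e_{24})^2 = -1, tr(M rho(e_{24})) = - \frac{36}{5}, coefficient \frac{9}{5}; e_{34}: (e_{34})^2 = -1, tr(M rho(e_{34})) = - \frac{2}{3}, coefficient \frac{1}{6}. Every other blade of grade <= 2 projects to 0.
Answer: -\frac{1}{2} e_{3} - \frac{5}{2} e_{4} + \frac{9}{5} e_{24} + \frac{1}{6} e_{34}


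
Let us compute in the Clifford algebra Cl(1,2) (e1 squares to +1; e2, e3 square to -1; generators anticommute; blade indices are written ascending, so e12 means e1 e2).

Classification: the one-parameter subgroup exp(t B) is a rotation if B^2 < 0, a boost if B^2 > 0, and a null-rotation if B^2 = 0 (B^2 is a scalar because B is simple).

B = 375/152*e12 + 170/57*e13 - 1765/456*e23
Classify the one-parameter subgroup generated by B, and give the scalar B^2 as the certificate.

B^2 term by term: the squares give (375/152)^2*(e12)^2 + (170/57)^2*(e13)^2 + (-1765/456)^2*(e23)^2 = 140625/23104*(+1) + 28900/3249*(+1) + 3115225/207936*(-1) = 0 (each basis 2-blade squares to minus the product of its generators' squares); cross terms between blades sharing an index anticommute and cancel. So B^2 = 0.
Answer: null-rotation, certificate B^2 = 0. The invariant at work: B^2 = 0 is unchanged by conjugation, hence its sign classifies the subgroup whatever basis B is written in.


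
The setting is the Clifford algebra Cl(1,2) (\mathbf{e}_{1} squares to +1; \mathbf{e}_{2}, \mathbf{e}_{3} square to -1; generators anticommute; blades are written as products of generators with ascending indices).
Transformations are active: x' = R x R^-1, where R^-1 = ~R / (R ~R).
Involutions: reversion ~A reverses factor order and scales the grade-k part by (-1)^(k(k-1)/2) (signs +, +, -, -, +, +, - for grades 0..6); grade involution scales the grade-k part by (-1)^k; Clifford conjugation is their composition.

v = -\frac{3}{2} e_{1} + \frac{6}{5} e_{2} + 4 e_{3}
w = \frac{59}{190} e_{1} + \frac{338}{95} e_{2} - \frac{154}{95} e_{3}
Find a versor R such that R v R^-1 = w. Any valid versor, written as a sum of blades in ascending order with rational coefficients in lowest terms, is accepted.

Here q(v) = q(w) = -\frac{1519}{100}; the classical choice R = v + w = -\frac{113}{95} e_{1} + \frac{452}{95} e_{2} + \frac{226}{95} e_{3} then realises v -> w under the sandwich.
Answer: -\frac{113}{95} e_{1} + \frac{452}{95} e_{2} + \frac{226}{95} e_{3}


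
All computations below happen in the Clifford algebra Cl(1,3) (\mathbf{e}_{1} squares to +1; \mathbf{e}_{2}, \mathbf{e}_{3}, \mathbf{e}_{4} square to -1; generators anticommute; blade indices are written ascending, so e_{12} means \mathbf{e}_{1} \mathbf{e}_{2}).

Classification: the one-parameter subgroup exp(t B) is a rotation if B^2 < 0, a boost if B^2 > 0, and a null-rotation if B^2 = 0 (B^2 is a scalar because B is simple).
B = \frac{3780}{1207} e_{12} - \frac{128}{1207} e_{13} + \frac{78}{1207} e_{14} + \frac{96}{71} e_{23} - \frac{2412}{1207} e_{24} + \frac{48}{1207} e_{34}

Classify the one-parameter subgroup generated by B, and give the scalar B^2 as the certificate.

B^2 term by term: the squares give (\frac{3780}{1207})^2*(e_{12})^2 + (-\frac{128}{1207})^2*(e_{13})^2 + (\frac{78}{1207})^2*(e_{14})^2 + (\frac{96}{71})^2*(e_{23})^2 + (-\frac{2412}{1207})^2*(e_{24})^2 + (\frac{48}{1207})^2*(e_{34})^2 = \frac{14288400}{1456849}*(+1) + \frac{16384}{1456849}*(+1) + \frac{6084}{1456849}*(+1) + \frac{9216}{5041}*(-1) + \frac{5817744}{1456849}*(-1) + \frac{2304}{1456849}*(-1) = 4 (each basis 2-blade squares to minus the product of its generators' squares); cross terms between blades sharing an index anticommute and cancel; the commuting (index-disjoint) pairs give grade-4 terms 2*c*c'*(blade product), which cancel blade by blade — e_{1234}: \frac{362880}{1456849} - \frac{617472}{1456849} + \frac{14976}{85697} = 0 — confirming B is simple. So B^2 = 4.
Answer: boost, certificate B^2 = 4. Certificate logic: 4 is a conjugation-invariant scalar, so its sign fixes rotation versus boost versus null-rotation outright.


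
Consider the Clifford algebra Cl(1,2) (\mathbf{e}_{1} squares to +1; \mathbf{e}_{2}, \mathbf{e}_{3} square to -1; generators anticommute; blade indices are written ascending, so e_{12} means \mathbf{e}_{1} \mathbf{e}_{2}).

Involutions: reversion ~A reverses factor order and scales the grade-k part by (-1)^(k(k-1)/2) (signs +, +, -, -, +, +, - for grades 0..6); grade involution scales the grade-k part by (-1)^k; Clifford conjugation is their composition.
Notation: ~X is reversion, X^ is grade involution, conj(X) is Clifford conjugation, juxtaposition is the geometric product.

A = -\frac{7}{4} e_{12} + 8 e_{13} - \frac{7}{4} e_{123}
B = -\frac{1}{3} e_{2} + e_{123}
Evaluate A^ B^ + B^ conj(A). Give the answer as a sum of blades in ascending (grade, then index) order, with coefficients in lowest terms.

first term: \frac{7}{4} + \frac{7}{12} e_{1} + 8 e_{2} + \frac{7}{4} e_{3} + \frac{7}{12} e_{13} - \frac{8}{3} e_{123}
second term: -\frac{7}{4} + \frac{7}{12} e_{1} - 8 e_{2} - \frac{7}{4} e_{3} - \frac{7}{12} e_{13} + \frac{8}{3} e_{123}
Answer: \frac{7}{6} e_{1}


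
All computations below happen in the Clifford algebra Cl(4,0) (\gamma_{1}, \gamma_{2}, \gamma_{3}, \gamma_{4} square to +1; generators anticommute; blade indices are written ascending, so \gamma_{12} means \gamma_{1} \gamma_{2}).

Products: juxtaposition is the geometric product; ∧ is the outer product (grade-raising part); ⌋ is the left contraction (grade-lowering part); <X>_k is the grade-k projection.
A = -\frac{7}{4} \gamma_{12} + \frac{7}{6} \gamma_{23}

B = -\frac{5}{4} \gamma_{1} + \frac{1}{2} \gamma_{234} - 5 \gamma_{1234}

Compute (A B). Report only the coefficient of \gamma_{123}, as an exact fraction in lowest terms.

step 1: -\frac{35}{16} \gamma_{2} - \frac{7}{12} \gamma_{4} + \frac{35}{6} \gamma_{14} - \frac{35}{4} \gamma_{34} - \frac{35}{24} \gamma_{123} - \frac{7}{8} \gamma_{134}
Answer: -\frac{35}{24}


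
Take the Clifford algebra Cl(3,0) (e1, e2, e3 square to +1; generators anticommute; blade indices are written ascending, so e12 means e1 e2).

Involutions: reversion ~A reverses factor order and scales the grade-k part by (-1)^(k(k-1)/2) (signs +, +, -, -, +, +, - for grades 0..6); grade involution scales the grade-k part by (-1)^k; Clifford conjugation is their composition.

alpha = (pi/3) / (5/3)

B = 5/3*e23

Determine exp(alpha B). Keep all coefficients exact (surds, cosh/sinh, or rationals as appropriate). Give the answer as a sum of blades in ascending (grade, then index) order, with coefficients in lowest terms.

B^2 = (5/3)^2*(e23)^2 = 25/9*(-1) = -25/9 (a basis 2-blade squares to minus the product of its generators' squares).
B^2 = -25/9 — a negative square means the series sums to a rotation: l = 5/3, alpha*l = pi/3, so exp(alpha B) = cos(pi/3) + (sin(pi/3)/(5/3))*B = 1/2 + (3*sqrt(3)/10)*B.
Answer: 1/2 + sqrt(3)/2*e23


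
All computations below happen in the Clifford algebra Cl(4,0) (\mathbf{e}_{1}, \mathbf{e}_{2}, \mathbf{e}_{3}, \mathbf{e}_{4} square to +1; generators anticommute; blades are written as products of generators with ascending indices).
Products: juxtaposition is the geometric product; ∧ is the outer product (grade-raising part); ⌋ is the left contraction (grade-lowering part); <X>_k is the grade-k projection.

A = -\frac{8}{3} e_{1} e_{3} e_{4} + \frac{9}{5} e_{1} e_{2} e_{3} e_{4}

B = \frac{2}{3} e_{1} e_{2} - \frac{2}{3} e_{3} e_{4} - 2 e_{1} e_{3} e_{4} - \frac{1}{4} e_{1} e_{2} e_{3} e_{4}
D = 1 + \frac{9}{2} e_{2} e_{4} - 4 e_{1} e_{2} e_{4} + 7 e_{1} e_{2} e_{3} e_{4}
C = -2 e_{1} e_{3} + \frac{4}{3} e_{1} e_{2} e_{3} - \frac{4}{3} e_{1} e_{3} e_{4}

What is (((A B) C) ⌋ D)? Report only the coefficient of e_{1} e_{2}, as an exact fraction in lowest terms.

step 1: -\frac{347}{60} - \frac{16}{9} e_{1} - \frac{64}{15} e_{2} + \frac{6}{5} e_{1} e_{2} - \frac{6}{5} e_{3} e_{4} - \frac{16}{9} e_{2} e_{3} e_{4}
step 2: -\frac{8}{5} e_{1} + \frac{88}{45} e_{3} + \frac{64}{27} e_{1} e_{2} + \frac{1553}{90} e_{1} e_{3} - \frac{644}{135} e_{1} e_{4} + \frac{4}{135} e_{2} e_{3} + \frac{64}{27} e_{3} e_{4} - \frac{731}{45} e_{1} e_{2} e_{3} + \frac{232}{45} e_{1} e_{2} e_{4} + \frac{347}{45} e_{1} e_{3} e_{4} + \frac{8}{5} e_{2} e_{3} e_{4} - \frac{256}{45} e_{1} e_{2} e_{3} e_{4}
step 3: -\frac{96}{5} + \frac{56}{5} e_{1} - \frac{4711}{135} e_{2} + \frac{1624}{45} e_{3} + \frac{16631}{135} e_{4} - \frac{448}{27} e_{1} e_{2} - \frac{28}{135} e_{1} e_{4} + \frac{4508}{135} e_{2} e_{3} + \frac{11447}{90} e_{2} e_{4} - \frac{448}{27} e_{3} e_{4} + \frac{616}{45} e_{1} e_{2} e_{4} - \frac{56}{5} e_{2} e_{3} e_{4}
Answer: -\frac{448}{27}


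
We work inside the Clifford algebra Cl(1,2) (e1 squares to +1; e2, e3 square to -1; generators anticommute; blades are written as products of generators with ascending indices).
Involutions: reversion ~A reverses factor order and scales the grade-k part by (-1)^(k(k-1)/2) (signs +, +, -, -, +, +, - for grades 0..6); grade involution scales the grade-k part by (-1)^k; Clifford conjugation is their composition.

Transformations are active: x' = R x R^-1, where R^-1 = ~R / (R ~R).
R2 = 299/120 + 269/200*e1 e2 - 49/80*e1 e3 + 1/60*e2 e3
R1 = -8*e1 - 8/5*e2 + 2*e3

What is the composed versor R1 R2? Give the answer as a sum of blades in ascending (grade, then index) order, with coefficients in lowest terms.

Distribute over the terms of R1 (each basis-blade product reordered to ascending indices, repeated generators contracted through their squares):
(-8*e1) R2 = -299/15*e1 - 269/25*e2 + 49/10*e3 - 2/15*e1 e2 e3
(-8/5*e2) R2 = -269/125*e1 - 299/75*e2 + 2/75*e3 - 49/50*e1 e2 e3
(2*e3) R2 = -49/40*e1 + 1/30*e2 + 299/60*e3 + 269/100*e1 e2 e3
Summing the partial products and collecting blades:
Answer: -69931/3000*e1 - 2207/150*e2 + 991/100*e3 + 473/300*e1 e2 e3


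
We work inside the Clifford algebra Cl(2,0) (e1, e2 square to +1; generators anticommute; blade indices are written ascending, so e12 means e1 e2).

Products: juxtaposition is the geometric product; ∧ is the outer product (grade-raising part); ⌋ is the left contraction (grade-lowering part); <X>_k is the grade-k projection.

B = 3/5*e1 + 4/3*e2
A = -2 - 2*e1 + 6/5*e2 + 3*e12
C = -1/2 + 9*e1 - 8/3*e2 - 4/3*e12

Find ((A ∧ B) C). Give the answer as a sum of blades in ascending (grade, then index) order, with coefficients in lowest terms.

step 1: -6/5*e1 - 8/3*e2 - 254/75*e12
step 2: -1846/225 + 1367/225*e1 + 2506/75*e2 + 2167/75*e12
Answer: -1846/225 + 1367/225*e1 + 2506/75*e2 + 2167/75*e12


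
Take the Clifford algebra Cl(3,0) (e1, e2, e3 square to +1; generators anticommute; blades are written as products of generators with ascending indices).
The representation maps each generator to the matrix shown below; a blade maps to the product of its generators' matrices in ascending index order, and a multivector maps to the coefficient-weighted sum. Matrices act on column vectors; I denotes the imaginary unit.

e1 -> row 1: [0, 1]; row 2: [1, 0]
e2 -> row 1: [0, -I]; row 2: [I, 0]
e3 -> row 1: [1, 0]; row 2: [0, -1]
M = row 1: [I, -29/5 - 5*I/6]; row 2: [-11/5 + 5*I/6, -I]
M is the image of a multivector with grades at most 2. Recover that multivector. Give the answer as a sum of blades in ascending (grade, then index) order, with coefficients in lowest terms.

Method: 1, rho(e1), rho(e2), rho(e3) form a trace-orthogonal basis of the 2x2 complex matrices (tr(X Y) = 2 if X = Y, else 0), so M = m0*1 + m1*rho(e1) + m2*rho(e2) + m3*rho(e3) with m0 = tr(M)/2 = 0, m1 = tr(M rho(e1))/2 = -4, m2 = tr(M rho(e2))/2 = 5/6 - 9*I/5, m3 = tr(M rho(e3))/2 = I.
Multiplying table entries, the bivector images are rho(e1 e2) = I*rho(e3), rho(e1 e3) = -I*rho(e2), rho(e2 e3) = I*rho(e1); with real blade coefficients the real parts of m0..m3 are the coefficients of 1, e1, e2, e3 and the imaginary parts give the bivectors (e2 e3: Im m1, e1 e3: -Im m2, e1 e2: Im m3).
Answer: -4*e1 + 5/6*e2 + e1 e2 + 9/5*e1 e3


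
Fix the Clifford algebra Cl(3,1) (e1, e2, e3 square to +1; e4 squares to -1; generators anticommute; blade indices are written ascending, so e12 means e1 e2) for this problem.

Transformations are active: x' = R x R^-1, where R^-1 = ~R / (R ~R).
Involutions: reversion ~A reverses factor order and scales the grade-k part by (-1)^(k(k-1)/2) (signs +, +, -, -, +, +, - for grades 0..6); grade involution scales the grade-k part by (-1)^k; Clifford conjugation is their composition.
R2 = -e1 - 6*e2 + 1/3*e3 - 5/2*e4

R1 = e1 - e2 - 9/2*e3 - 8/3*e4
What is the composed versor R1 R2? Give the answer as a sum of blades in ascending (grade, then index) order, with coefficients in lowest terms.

Distribute over the terms of R1 (each basis-blade product reordered to ascending indices, repeated generators contracted through their squares):
(e1) R2 = -1 - 6*e12 + 1/3*e13 - 5/2*e14
(-e2) R2 = 6 - e12 - 1/3*e23 + 5/2*e24
(-9/2*e3) R2 = -3/2 - 9/2*e13 - 27*e23 + 45/4*e34
(-8/3*e4) R2 = -20/3 - 8/3*e14 - 16*e24 + 8/9*e34
Summing the partial products and collecting blades:
Answer: -19/6 - 7*e12 - 25/6*e13 - 31/6*e14 - 82/3*e23 - 27/2*e24 + 437/36*e34


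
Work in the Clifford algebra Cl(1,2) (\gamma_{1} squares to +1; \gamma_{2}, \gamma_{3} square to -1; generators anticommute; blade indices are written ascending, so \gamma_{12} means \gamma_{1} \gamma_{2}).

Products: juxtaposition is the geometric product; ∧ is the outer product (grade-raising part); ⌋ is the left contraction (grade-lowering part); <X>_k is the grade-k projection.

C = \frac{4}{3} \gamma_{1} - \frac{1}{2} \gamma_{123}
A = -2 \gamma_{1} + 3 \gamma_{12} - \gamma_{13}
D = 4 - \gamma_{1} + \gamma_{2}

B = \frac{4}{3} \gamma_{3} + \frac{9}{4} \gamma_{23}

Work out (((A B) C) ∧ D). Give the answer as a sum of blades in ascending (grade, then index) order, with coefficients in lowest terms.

step 1: \frac{4}{3} \gamma_{1} - \frac{9}{4} \gamma_{12} - \frac{113}{12} \gamma_{13} - \frac{1}{2} \gamma_{123}
step 2: \frac{55}{36} - \frac{41}{24} \gamma_{2} + \frac{985}{72} \gamma_{3} - \frac{4}{3} \gamma_{23}
step 3: \frac{55}{9} - \frac{55}{36} \gamma_{1} - \frac{191}{36} \gamma_{2} + \frac{985}{18} \gamma_{3} - \frac{41}{24} \gamma_{12} + \frac{985}{72} \gamma_{13} - \frac{1369}{72} \gamma_{23} + \frac{4}{3} \gamma_{123}
Answer: \frac{55}{9} - \frac{55}{36} \gamma_{1} - \frac{191}{36} \gamma_{2} + \frac{985}{18} \gamma_{3} - \frac{41}{24} \gamma_{12} + \frac{985}{72} \gamma_{13} - \frac{1369}{72} \gamma_{23} + \frac{4}{3} \gamma_{123}


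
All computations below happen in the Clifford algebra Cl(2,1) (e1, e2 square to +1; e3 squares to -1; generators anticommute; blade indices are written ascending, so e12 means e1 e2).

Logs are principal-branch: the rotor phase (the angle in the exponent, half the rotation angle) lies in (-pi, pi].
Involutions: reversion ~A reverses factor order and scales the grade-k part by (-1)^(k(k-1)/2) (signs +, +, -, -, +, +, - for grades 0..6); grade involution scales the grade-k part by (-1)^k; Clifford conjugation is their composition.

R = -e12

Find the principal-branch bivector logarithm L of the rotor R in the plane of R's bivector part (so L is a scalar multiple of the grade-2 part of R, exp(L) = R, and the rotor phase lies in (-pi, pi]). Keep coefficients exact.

The scalar part of R is 0, which fixes the principal-branch rotor phase; the unit plane is then the bivector part divided by the sine of that phase, and L is that plane scaled by the phase.
Concretely: cos(phase) = 0 gives phase = ±pi/2, and since phase/sin(phase) is even the sign is immaterial: L = (phase/sin(phase)) * <R>_2 = (pi/2) * <R>_2.
Answer: -pi/2*e12


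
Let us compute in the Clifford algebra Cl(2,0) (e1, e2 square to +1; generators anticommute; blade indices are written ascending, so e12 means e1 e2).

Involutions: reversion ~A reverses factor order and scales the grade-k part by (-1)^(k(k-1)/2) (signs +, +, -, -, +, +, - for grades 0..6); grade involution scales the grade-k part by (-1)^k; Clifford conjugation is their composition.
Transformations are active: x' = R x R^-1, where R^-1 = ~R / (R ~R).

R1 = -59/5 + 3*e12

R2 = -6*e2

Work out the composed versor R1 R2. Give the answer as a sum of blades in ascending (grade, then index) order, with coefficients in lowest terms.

Distribute over the terms of R2 (each basis-blade product reordered to ascending indices, repeated generators contracted through their squares):
R1 (-6*e2) = -18*e1 + 354/5*e2
Answer: -18*e1 + 354/5*e2


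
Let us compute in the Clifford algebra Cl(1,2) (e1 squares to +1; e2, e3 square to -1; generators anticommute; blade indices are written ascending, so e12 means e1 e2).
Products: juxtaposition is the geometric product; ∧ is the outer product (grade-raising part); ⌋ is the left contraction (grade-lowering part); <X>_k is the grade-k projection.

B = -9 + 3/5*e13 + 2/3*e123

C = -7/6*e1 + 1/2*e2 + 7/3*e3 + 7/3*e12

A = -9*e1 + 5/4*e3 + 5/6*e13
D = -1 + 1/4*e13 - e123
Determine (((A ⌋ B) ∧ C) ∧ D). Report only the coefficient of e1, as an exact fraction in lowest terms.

step 1: 1/2 + 3/4*e1 - 5/9*e2 - 27/5*e3 - 5/6*e12 - 6*e23
step 2: -7/12*e1 + 1/4*e2 + 7/6*e3 + 193/216*e12 - 91/20*e13 + 379/270*e23 - 679/90*e123
step 3: 7/12*e1 - 1/4*e2 - 7/6*e3 - 193/216*e12 + 91/20*e13 - 379/270*e23 + 5387/720*e123
Answer: 7/12


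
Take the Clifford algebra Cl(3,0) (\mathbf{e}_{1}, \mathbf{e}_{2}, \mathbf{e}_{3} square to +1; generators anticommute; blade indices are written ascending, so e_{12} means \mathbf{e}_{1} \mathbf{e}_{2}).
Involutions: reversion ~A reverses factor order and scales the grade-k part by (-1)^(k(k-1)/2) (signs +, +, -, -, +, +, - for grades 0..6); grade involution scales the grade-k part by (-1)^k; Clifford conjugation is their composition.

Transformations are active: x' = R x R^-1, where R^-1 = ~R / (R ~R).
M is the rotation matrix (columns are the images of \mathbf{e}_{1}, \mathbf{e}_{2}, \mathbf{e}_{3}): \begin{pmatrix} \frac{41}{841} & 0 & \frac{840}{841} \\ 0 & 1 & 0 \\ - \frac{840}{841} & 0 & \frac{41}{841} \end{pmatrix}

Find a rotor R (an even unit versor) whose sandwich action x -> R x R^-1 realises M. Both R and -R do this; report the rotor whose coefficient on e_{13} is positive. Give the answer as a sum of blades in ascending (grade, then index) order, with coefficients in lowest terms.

Method: write R = a + b12*e_{12} + b13*e_{13} + b23*e_{23} with a^2 + b12^2 + b13^2 + b23^2 = 1 (so R^-1 = ~R). Expanding the columns R e_j ~R gives tr M = 4a^2 - 1 and, from the antisymmetric part, M21 - M12 = -4a*b12, M13 - M31 = 4a*b13, M32 - M23 = -4a*b23.
Here tr M = \frac{923}{841}, so a^2 = (1 + tr M)/4 = \frac{441}{841} and a = ±\frac{21}{29}. Taking a = \frac{21}{29}: M21 - M12 = 0, M13 - M31 = \frac{1680}{841}, M32 - M23 = 0, giving b12 = 0, b13 = \frac{20}{29}, b23 = 0, i.e. R = \frac{21}{29} + \frac{20}{29} e_{13}.
Its e_{13} coefficient is already positive.
Answer: \frac{21}{29} + \frac{20}{29} e_{13}. Sheet selection: the two-to-one cover makes ±R indistinguishable at the matrix level (trace \frac{923}{841}), so uniqueness comes from the required sign on e_{13}.


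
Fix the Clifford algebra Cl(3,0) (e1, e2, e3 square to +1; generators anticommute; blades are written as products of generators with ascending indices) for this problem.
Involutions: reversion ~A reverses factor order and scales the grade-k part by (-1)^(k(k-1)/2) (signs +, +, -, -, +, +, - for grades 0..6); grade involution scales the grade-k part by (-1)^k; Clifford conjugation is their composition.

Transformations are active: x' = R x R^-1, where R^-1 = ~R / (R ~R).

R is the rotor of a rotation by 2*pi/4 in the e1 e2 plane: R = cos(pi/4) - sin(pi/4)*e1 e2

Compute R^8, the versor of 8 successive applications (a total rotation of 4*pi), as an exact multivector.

Rotor phase runs at HALF the rotation angle; powers of one rotor simply add phase, so after 8 steps in e1 e2 the phase is 8*pi/4 = 2*pi and R^8 = cos(2*pi) - sin(2*pi)*e1 e2.
cos(2*pi) = 1 and sin(2*pi) = 0, so R^8 = 1. The total rotation 4*pi is 2 full turns, so every vector returns to itself, yet the rotor is +1, back on the identity sheet (an even number of 2*pi turns).
Answer: 1


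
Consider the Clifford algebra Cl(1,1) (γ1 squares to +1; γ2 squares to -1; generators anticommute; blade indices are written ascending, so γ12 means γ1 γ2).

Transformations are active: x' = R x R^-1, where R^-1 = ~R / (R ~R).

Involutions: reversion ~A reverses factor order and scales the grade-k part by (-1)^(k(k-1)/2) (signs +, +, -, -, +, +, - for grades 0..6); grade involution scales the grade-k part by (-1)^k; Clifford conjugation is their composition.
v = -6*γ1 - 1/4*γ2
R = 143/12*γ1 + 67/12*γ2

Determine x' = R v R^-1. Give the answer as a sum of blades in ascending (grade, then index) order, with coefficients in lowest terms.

~R = 143/12*γ1 + 67/12*γ2, and R ~R = 665/6, so R^-1 = ~R / (665/6).
R v = -3365/48 + 1465/48*γ12
Answer: -57935/6384*γ1 - 43495/6384*γ2


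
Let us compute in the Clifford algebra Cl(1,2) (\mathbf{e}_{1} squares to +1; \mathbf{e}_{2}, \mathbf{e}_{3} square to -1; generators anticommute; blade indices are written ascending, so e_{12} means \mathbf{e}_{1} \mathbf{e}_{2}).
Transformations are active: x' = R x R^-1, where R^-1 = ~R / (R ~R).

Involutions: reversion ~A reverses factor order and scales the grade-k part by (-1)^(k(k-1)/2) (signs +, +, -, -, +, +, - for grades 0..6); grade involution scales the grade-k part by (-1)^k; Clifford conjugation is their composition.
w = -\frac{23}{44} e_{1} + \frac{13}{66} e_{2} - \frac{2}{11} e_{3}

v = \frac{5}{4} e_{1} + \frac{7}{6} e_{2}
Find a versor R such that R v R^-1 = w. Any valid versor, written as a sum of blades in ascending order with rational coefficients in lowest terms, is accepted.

Why this works: both vectors square to \frac{29}{144}, so q(v) = q(w) and R = v + w = \frac{8}{11} e_{1} + \frac{15}{11} e_{2} - \frac{2}{11} e_{3} carries v to w — its own direction survives, the complement (v - w)/2 flips.
Answer: \frac{8}{11} e_{1} + \frac{15}{11} e_{2} - \frac{2}{11} e_{3}


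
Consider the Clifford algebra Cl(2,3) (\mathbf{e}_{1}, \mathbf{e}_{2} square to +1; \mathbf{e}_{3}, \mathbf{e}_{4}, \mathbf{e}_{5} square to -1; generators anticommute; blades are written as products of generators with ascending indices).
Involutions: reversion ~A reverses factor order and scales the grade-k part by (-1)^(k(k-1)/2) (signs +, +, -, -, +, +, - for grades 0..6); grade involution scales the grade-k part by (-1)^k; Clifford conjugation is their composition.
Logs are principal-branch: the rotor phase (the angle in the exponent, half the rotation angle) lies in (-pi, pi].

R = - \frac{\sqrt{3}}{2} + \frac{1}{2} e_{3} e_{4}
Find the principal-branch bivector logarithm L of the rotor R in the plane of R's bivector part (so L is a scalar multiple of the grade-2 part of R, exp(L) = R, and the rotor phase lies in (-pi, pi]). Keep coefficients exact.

The scalar part of R is - \frac{\sqrt{3}}{2}, which pins the rotor phase on the principal branch; dividing the bivector part by the sine of that phase recovers the unit plane, and L is the phase times that plane.
Concretely: cos(phase) = - \frac{\sqrt{3}}{2} gives phase = ±\frac{5 \pi}{6}, and since phase/sin(phase) is even the sign is immaterial: L = (phase/sin(phase)) * <R>_2 = (\frac{5 \pi}{3}) * <R>_2.
Answer: \frac{5 \pi}{6} e_{3} e_{4}


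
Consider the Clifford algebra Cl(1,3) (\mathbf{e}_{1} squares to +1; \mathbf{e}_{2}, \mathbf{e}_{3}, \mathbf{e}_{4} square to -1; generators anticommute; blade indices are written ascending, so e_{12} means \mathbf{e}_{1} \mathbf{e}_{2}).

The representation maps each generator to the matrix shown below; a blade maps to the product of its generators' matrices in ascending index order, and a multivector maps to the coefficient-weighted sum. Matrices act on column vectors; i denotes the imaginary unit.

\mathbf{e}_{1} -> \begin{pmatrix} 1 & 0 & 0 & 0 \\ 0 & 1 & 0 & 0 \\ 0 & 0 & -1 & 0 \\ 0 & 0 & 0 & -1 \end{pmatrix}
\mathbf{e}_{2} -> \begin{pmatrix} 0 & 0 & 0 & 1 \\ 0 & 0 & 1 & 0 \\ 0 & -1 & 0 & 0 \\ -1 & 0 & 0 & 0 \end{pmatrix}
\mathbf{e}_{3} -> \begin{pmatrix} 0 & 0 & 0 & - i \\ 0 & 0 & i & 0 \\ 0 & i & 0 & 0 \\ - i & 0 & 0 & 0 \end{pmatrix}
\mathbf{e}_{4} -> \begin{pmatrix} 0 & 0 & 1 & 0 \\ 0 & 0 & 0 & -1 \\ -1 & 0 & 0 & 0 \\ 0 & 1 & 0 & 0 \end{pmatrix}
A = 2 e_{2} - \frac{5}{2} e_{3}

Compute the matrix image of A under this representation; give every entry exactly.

M = (2)*rho(e_{2}) + (-\frac{5}{2})*rho(e_{3}), summed entrywise:
Answer: \begin{pmatrix} 0 & 0 & 0 & 2 + \frac{5 i}{2} \\ 0 & 0 & 2 - \frac{5 i}{2} & 0 \\ 0 & -2 - \frac{5 i}{2} & 0 & 0 \\ -2 + \frac{5 i}{2} & 0 & 0 & 0 \end{pmatrix}


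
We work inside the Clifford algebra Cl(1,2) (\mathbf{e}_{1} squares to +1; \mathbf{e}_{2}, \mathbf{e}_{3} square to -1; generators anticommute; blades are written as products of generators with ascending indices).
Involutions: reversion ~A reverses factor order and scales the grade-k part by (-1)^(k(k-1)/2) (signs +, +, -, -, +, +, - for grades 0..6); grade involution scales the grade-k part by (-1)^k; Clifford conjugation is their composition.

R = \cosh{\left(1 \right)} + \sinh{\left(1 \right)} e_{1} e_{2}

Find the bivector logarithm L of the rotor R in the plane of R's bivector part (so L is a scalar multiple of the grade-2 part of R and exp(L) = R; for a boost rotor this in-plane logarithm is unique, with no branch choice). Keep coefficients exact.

The scalar part of R is \cosh{\left(1 \right)}, which fixes the rapidity magnitude through cosh (cosh is even, so it cannot fix the sign — the bivector part carries that); dividing the bivector part by sinh of the rapidity gives the plane, and L = rapidity * plane, where the joint sign ambiguity of (rapidity, plane) cancels in the product.
Concretely: cosh(rapidity) = \cosh{\left(1 \right)} gives rapidity = ±1, and since rapidity/sinh(rapidity) is even the sign is immaterial: L = (rapidity/sinh(rapidity)) * <R>_2 = (\frac{1}{\sinh{\left(1 \right)}}) * <R>_2.
Answer: e_{1} e_{2}
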